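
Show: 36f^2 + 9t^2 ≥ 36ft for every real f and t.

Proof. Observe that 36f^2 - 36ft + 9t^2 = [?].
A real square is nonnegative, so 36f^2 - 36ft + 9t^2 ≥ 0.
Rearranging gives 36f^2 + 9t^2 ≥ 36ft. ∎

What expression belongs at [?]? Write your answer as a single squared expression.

36f^2 - 36ft + 9t^2 is a perfect-square trinomial: the outer terms are (6f)^2 and (3t)^2, and the cross term is -2·6f·3t.
So 36f^2 - 36ft + 9t^2 = (6f - 3t)^2 ≥ 0.

(6f - 3t)^2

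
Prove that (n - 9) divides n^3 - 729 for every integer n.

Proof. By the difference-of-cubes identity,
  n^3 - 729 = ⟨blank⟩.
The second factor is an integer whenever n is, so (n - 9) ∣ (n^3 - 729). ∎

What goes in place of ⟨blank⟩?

Polynomial division of n^3 - 729 by n - 9 leaves remainder 0 and quotient n^2 + 9n + 81.
Hence n^3 - 729 = (n - 9)(n^2 + 9n + 81).

(n - 9)(n^2 + 9n + 81)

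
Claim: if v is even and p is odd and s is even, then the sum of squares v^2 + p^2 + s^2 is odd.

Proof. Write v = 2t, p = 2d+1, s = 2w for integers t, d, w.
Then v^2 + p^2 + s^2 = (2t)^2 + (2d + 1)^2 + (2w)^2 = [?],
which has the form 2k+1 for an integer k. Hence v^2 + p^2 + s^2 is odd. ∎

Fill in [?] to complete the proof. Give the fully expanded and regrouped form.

(2t)^2 + (2d + 1)^2 + (2w)^2 = 4d^2 + 4d + 4t^2 + 4w^2 + 1
= 2(2d^2 + 2d + 2t^2 + 2w^2) + 1.
Since 2d^2 + 2d + 2t^2 + 2w^2 is an integer, the sum of squares is of the form 2k+1 for an integer k.

2(2d^2 + 2d + 2t^2 + 2w^2) + 1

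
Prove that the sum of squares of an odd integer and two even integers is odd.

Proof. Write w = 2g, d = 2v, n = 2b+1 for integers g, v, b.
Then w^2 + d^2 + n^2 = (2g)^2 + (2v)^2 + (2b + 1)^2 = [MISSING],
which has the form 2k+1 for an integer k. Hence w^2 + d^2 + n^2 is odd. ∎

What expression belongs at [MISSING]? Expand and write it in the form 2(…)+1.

Expanding: (2g)^2 + (2v)^2 + (2b + 1)^2 = 4b^2 + 4b + 4g^2 + 4v^2 + 1.
Every term except the constant is even, so this is 2(2b^2 + 2b + 2g^2 + 2v^2) + 1,
and 2b^2 + 2b + 2g^2 + 2v^2 ∈ ℤ gives the required form.

2(2b^2 + 2b + 2g^2 + 2v^2) + 1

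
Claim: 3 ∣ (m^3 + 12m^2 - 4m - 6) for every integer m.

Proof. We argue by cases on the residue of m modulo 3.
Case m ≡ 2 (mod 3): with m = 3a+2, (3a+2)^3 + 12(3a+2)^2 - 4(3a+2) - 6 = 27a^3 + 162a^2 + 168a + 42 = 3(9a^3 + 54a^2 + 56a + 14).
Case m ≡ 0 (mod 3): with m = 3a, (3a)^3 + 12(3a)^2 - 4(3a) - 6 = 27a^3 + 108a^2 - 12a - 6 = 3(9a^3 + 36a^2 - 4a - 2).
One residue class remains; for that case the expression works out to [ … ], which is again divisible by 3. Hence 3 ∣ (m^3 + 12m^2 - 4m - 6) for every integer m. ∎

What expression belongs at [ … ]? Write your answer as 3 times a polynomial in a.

The residues treated are {2, 0}, so the missing case is m ≡ 1 (mod 3); write m = 3a+1.
Then (3a+1)^3 + 12(3a+1)^2 - 4(3a+1) - 6 = 27a^3 + 135a^2 + 69a + 3 = 3(9a^3 + 45a^2 + 23a + 1).

3(9a^3 + 45a^2 + 23a + 1)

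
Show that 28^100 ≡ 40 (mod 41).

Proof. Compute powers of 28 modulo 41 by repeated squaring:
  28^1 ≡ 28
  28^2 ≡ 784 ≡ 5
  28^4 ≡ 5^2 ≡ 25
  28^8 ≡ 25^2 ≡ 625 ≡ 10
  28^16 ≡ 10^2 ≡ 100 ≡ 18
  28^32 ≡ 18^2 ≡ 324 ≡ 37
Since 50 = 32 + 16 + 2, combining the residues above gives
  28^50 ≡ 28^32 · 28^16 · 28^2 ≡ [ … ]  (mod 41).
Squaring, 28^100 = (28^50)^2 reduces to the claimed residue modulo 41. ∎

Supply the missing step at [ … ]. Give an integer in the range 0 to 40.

9

Multiply the listed residues: 37 · 18 · 5 = 666 → 3330.
Reducing modulo 41: 3330 = 81·41 + 9, so 28^50 ≡ 9.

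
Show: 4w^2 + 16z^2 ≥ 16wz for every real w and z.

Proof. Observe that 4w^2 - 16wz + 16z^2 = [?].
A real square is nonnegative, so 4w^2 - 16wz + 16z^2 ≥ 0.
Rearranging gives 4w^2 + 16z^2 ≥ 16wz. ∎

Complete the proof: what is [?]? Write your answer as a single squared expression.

The leading and trailing coefficients are 2^2 and 4^2, and 16 = 2·2·4, so the trinomial is (2w - 4z)^2.
Hence 4w^2 - 16wz + 16z^2 ≥ 0.

(2w - 4z)^2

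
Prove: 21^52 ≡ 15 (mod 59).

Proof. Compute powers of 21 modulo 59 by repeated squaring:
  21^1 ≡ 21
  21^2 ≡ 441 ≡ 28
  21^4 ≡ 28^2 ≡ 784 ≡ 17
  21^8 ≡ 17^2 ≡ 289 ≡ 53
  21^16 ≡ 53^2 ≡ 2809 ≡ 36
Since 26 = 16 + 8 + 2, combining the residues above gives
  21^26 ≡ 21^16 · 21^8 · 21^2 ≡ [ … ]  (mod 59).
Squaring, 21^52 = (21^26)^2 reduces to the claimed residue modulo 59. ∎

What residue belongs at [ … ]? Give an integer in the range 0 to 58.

29

Multiply the listed residues: 36 · 53 · 28 = 1908 → 53424.
Reducing modulo 59: 53424 = 905·59 + 29, so 21^26 ≡ 29.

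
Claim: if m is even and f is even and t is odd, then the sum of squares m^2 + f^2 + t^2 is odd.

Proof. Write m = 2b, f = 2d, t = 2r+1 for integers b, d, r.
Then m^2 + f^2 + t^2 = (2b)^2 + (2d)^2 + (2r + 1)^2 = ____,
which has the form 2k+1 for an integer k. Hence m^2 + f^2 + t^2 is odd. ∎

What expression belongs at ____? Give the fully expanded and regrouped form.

Expanding: (2b)^2 + (2d)^2 + (2r + 1)^2 = 4b^2 + 4d^2 + 4r^2 + 4r + 1.
Every term except the constant is even, so this is 2(2b^2 + 2d^2 + 2r^2 + 2r) + 1,
and 2b^2 + 2d^2 + 2r^2 + 2r ∈ ℤ gives the required form.

2(2b^2 + 2d^2 + 2r^2 + 2r) + 1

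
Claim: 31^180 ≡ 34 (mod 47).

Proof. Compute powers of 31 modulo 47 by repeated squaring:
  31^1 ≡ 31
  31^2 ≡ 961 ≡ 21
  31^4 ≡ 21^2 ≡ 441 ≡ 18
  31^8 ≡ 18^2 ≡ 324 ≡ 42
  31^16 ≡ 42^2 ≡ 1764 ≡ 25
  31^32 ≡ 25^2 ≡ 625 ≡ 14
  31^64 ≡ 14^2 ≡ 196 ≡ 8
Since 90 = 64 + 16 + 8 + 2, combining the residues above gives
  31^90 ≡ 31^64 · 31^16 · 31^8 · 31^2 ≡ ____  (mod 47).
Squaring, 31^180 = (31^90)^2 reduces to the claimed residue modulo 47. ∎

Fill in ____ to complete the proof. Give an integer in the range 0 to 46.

31^64 · 31^16 · 31^8 · 31^2 ≡ 8 · 25 · 42 · 21 = 176400.
176400 mod 47 = 9, so 31^90 ≡ 9 (mod 47).

9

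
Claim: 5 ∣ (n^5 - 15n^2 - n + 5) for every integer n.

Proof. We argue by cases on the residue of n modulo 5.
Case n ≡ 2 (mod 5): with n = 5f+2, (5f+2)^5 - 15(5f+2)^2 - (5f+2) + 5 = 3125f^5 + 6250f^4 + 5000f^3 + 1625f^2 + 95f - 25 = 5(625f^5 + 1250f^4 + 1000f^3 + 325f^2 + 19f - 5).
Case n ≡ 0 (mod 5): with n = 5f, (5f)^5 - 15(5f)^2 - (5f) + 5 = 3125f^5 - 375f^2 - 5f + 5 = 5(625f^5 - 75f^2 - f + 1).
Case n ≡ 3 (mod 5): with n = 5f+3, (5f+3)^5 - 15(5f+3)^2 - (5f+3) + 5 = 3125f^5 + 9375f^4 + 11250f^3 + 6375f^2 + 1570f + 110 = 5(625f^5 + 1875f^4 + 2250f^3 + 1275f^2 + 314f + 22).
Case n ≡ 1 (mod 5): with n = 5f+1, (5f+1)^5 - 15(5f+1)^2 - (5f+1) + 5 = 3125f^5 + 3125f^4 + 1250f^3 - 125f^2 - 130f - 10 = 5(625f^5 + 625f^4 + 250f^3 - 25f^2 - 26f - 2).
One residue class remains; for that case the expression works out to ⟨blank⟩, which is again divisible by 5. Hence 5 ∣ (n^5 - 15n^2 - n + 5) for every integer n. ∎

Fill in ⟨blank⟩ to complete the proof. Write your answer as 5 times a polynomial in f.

The residues treated are {2, 0, 3, 1}, so the missing case is n ≡ 4 (mod 5); write n = 5f+4.
Then (5f+4)^5 - 15(5f+4)^2 - (5f+4) + 5 = 3125f^5 + 12500f^4 + 20000f^3 + 15625f^2 + 5795f + 785 = 5(625f^5 + 2500f^4 + 4000f^3 + 3125f^2 + 1159f + 157).

5(625f^5 + 2500f^4 + 4000f^3 + 3125f^2 + 1159f + 157)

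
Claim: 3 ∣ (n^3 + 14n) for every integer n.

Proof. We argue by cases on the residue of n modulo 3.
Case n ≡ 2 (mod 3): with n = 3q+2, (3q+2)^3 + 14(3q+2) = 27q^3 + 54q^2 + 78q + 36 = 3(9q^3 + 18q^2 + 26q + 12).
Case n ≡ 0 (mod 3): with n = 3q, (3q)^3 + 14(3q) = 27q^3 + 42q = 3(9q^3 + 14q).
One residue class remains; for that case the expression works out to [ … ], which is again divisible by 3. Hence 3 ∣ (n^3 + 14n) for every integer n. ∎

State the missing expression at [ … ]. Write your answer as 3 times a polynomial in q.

Only n ≡ 1 (mod 3) is unaccounted for. Put n = 3q+1:
(3q+1)^3 + 14(3q+1) expands to 27q^3 + 27q^2 + 51q + 15,
and factoring out 3 leaves 3(9q^3 + 9q^2 + 17q + 5).

3(9q^3 + 9q^2 + 17q + 5)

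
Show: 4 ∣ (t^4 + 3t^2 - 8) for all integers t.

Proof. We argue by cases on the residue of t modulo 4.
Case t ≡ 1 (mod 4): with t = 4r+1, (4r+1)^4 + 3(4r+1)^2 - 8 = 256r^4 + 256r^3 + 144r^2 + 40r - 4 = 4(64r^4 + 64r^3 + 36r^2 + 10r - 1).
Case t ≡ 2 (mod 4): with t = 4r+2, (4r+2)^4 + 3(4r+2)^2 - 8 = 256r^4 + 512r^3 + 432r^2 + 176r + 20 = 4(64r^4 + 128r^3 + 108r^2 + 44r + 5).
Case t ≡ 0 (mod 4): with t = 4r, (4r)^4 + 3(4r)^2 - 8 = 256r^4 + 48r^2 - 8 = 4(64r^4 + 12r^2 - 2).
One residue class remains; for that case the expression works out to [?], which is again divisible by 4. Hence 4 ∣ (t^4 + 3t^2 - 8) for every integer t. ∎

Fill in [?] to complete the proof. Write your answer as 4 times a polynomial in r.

Only t ≡ 3 (mod 4) is unaccounted for. Put t = 4r+3:
(4r+3)^4 + 3(4r+3)^2 - 8 expands to 256r^4 + 768r^3 + 912r^2 + 504r + 100,
and factoring out 4 leaves 4(64r^4 + 192r^3 + 228r^2 + 126r + 25).

4(64r^4 + 192r^3 + 228r^2 + 126r + 25)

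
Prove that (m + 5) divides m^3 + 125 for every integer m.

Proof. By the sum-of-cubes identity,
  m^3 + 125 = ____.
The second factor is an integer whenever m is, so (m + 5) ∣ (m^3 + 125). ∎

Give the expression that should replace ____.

Polynomial division of m^3 + 125 by m + 5 leaves remainder 0 and quotient m^2 - 5m + 25.
Hence m^3 + 125 = (m + 5)(m^2 - 5m + 25).

(m + 5)(m^2 - 5m + 25)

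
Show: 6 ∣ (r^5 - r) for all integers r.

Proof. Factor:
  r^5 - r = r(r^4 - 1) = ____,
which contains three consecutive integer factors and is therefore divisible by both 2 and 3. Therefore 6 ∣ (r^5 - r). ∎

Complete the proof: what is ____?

r^4 - 1 = (r^2 - 1)(r^2 + 1), and r^2 - 1 = (r-1)(r+1).
So r(r^4 - 1) = (r - 1)r(r + 1)(r^2 + 1).

(r - 1)r(r + 1)(r^2 + 1)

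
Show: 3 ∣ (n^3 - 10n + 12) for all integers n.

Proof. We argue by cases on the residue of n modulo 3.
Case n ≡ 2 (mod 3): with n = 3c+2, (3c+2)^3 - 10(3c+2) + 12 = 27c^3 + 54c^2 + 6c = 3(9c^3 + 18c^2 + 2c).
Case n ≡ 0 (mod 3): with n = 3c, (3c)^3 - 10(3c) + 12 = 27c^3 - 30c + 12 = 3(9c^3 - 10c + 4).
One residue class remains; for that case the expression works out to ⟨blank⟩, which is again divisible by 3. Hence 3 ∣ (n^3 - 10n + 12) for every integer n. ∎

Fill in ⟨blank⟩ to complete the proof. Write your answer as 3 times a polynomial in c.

3(9c^3 + 9c^2 - 7c + 1)

Only n ≡ 1 (mod 3) is unaccounted for. Put n = 3c+1:
(3c+1)^3 - 10(3c+1) + 12 expands to 27c^3 + 27c^2 - 21c + 3,
and factoring out 3 leaves 3(9c^3 + 9c^2 - 7c + 1).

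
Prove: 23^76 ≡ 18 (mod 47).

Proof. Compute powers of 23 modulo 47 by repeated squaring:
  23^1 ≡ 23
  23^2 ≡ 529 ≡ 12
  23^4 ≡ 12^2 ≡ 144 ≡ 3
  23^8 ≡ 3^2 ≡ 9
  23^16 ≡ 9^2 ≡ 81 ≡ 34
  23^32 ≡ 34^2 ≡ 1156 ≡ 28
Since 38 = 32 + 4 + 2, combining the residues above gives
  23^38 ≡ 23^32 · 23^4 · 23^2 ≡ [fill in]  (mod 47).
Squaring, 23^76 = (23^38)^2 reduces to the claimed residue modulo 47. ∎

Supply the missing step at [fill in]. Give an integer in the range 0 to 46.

23^32 · 23^4 · 23^2 ≡ 28 · 3 · 12 = 1008.
1008 mod 47 = 21, so 23^38 ≡ 21 (mod 47).

21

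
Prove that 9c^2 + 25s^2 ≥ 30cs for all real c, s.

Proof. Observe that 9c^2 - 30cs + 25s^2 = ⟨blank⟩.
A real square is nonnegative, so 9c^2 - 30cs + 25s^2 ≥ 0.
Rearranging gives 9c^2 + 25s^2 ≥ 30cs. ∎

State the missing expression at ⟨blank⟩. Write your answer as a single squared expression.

(3c - 5s)^2

9c^2 - 30cs + 25s^2 is a perfect-square trinomial: the outer terms are (3c)^2 and (5s)^2, and the cross term is -2·3c·5s.
So 9c^2 - 30cs + 25s^2 = (3c - 5s)^2 ≥ 0.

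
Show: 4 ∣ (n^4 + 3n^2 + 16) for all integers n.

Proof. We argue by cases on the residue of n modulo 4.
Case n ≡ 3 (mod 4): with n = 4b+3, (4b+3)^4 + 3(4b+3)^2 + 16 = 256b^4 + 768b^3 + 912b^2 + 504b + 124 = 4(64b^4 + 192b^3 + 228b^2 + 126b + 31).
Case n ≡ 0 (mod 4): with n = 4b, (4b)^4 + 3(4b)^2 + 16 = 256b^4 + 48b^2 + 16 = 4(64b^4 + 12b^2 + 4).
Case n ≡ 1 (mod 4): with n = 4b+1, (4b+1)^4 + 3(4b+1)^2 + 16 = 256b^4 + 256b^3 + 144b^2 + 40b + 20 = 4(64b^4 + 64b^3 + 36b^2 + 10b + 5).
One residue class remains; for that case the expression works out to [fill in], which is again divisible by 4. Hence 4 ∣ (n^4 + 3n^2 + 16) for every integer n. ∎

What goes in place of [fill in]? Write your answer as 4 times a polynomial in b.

The residues treated are {3, 0, 1}, so the missing case is n ≡ 2 (mod 4); write n = 4b+2.
Then (4b+2)^4 + 3(4b+2)^2 + 16 = 256b^4 + 512b^3 + 432b^2 + 176b + 44 = 4(64b^4 + 128b^3 + 108b^2 + 44b + 11).

4(64b^4 + 128b^3 + 108b^2 + 44b + 11)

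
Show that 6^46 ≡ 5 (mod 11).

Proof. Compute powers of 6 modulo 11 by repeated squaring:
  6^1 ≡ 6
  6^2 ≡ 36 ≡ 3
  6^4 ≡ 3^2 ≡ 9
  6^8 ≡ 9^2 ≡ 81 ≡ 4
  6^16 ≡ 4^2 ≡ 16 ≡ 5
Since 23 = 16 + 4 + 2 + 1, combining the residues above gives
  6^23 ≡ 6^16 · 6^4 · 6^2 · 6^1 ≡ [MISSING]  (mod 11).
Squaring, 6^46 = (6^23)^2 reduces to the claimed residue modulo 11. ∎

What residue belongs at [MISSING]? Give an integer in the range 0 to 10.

7

6^16 · 6^4 · 6^2 · 6^1 ≡ 5 · 9 · 3 · 6 = 810.
810 mod 11 = 7, so 6^23 ≡ 7 (mod 11).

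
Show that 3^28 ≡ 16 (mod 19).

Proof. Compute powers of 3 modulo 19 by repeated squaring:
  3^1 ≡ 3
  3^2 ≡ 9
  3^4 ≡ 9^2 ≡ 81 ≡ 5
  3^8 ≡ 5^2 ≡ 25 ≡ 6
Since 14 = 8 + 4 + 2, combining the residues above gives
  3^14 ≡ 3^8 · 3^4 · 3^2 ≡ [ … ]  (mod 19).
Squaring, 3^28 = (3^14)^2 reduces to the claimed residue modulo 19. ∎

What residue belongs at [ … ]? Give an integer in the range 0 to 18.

4

3^8 · 3^4 · 3^2 ≡ 6 · 5 · 9 = 270.
270 mod 19 = 4, so 3^14 ≡ 4 (mod 19).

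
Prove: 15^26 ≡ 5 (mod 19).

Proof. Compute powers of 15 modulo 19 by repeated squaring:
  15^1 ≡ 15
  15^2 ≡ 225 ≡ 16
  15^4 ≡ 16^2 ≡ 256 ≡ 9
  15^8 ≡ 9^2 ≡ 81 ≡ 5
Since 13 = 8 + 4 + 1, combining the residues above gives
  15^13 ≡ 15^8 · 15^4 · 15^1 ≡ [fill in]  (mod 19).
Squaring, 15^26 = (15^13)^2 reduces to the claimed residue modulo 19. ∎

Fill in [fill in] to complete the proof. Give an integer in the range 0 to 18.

10

15^8 · 15^4 · 15^1 ≡ 5 · 9 · 15 = 675.
675 mod 19 = 10, so 15^13 ≡ 10 (mod 19).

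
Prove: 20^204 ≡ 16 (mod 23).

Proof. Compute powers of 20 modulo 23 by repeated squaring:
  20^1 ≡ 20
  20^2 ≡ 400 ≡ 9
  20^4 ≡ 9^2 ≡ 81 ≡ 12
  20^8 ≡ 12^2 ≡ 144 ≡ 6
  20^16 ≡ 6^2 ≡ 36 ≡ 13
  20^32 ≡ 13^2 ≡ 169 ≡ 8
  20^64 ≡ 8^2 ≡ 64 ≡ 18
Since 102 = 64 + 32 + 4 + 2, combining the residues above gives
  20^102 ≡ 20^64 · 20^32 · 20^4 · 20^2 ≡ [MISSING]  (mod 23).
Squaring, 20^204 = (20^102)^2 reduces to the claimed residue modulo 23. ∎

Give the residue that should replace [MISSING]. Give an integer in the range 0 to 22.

Multiply the listed residues: 18 · 8 · 12 · 9 = 144 → 1728 → 15552.
Reducing modulo 23: 15552 = 676·23 + 4, so 20^102 ≡ 4.

4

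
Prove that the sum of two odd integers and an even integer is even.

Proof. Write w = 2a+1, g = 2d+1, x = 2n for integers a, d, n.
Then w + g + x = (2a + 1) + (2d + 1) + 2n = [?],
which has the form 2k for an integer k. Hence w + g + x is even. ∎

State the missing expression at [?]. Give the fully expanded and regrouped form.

2(a + d + n + 1)

(2a + 1) + (2d + 1) + 2n = 2a + 2d + 2n + 2
= 2(a + d + n + 1).
Since a + d + n + 1 is an integer, the sum is of the form 2k for an integer k.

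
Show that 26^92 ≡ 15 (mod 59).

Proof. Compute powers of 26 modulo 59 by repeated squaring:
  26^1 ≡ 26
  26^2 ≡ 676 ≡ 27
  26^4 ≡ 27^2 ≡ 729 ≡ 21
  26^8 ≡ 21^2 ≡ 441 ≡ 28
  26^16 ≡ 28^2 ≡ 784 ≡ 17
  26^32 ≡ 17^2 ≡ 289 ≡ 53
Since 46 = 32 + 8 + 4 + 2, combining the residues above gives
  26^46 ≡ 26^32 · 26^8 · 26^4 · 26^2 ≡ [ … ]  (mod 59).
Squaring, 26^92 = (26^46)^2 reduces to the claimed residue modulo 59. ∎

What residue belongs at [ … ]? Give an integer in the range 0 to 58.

29

26^32 · 26^8 · 26^4 · 26^2 ≡ 53 · 28 · 21 · 27 = 841428.
841428 mod 59 = 29, so 26^46 ≡ 29 (mod 59).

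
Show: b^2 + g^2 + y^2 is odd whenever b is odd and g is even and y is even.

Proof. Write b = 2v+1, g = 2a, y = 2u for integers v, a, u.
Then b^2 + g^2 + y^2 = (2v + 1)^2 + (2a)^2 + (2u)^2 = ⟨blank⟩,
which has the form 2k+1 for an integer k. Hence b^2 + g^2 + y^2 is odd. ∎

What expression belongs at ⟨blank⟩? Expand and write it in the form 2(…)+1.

Expanding: (2v + 1)^2 + (2a)^2 + (2u)^2 = 4a^2 + 4u^2 + 4v^2 + 4v + 1.
Every term except the constant is even, so this is 2(2a^2 + 2u^2 + 2v^2 + 2v) + 1,
and 2a^2 + 2u^2 + 2v^2 + 2v ∈ ℤ gives the required form.

2(2a^2 + 2u^2 + 2v^2 + 2v) + 1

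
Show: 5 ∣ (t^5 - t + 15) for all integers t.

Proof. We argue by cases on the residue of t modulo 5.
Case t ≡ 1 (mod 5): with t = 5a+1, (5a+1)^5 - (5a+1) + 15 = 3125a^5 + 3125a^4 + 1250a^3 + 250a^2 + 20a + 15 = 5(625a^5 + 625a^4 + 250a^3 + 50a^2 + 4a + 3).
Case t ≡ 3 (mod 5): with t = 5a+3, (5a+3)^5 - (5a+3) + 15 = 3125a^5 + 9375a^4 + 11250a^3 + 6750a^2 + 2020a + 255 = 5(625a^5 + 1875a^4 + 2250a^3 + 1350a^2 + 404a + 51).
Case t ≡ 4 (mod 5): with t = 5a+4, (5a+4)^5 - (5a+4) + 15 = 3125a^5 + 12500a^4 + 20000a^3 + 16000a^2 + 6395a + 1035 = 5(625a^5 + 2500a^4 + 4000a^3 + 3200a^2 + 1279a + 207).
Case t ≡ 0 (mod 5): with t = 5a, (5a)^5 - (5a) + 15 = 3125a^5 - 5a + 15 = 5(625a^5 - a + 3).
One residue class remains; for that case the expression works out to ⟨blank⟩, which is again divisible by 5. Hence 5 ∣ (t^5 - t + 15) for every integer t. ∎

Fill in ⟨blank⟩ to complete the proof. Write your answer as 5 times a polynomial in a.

5(625a^5 + 1250a^4 + 1000a^3 + 400a^2 + 79a + 9)

The residues treated are {1, 3, 4, 0}, so the missing case is t ≡ 2 (mod 5); write t = 5a+2.
Then (5a+2)^5 - (5a+2) + 15 = 3125a^5 + 6250a^4 + 5000a^3 + 2000a^2 + 395a + 45 = 5(625a^5 + 1250a^4 + 1000a^3 + 400a^2 + 79a + 9).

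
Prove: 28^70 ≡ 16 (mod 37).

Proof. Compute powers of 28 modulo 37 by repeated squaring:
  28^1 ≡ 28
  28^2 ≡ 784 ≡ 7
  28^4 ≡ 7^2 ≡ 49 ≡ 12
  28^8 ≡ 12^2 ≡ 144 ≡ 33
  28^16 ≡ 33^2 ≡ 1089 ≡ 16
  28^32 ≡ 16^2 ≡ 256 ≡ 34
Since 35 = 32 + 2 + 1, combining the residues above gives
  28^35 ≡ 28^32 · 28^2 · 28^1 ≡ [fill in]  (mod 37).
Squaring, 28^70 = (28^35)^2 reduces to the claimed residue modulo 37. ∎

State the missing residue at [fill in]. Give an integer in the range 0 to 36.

28^32 · 28^2 · 28^1 ≡ 34 · 7 · 28 = 6664.
6664 mod 37 = 4, so 28^35 ≡ 4 (mod 37).

4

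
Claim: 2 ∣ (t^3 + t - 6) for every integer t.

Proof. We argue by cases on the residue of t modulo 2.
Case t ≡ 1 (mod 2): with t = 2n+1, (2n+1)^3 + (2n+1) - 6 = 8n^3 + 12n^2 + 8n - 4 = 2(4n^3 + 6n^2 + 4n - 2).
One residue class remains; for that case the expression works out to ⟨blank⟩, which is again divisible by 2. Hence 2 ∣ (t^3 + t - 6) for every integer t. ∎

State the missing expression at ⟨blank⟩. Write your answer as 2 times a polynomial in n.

The residues treated are {1}, so the missing case is t ≡ 0 (mod 2); write t = 2n.
Then (2n)^3 + (2n) - 6 = 8n^3 + 2n - 6 = 2(4n^3 + n - 3).

2(4n^3 + n - 3)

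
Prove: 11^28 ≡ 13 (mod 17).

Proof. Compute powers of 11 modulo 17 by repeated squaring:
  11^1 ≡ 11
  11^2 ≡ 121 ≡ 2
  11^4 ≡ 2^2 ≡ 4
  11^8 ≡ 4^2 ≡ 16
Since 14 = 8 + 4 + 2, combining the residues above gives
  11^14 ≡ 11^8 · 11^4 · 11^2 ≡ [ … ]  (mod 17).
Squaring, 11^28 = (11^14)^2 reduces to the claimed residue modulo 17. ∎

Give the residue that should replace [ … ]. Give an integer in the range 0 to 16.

11^8 · 11^4 · 11^2 ≡ 16 · 4 · 2 = 128.
128 mod 17 = 9, so 11^14 ≡ 9 (mod 17).

9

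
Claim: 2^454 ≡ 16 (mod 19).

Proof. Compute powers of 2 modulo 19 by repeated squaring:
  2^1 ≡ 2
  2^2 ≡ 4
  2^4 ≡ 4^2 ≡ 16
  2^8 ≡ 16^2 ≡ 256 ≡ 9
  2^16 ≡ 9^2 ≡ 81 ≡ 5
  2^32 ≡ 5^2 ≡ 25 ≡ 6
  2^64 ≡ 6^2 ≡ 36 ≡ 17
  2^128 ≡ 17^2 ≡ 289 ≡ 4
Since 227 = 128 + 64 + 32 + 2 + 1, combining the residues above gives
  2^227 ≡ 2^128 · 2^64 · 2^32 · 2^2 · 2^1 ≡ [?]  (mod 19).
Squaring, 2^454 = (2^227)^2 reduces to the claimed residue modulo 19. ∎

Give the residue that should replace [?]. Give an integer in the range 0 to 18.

2^128 · 2^64 · 2^32 · 2^2 · 2^1 ≡ 4 · 17 · 6 · 4 · 2 = 3264.
3264 mod 19 = 15, so 2^227 ≡ 15 (mod 19).

15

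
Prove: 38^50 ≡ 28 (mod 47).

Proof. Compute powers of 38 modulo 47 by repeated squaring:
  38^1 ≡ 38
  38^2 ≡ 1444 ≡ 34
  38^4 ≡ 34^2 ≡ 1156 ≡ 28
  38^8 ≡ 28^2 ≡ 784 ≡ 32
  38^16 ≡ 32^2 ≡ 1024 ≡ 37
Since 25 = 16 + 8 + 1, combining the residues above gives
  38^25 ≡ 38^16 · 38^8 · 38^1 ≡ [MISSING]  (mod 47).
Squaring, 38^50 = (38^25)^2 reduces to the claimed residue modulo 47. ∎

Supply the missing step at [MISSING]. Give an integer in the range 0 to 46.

13

38^16 · 38^8 · 38^1 ≡ 37 · 32 · 38 = 44992.
44992 mod 47 = 13, so 38^25 ≡ 13 (mod 47).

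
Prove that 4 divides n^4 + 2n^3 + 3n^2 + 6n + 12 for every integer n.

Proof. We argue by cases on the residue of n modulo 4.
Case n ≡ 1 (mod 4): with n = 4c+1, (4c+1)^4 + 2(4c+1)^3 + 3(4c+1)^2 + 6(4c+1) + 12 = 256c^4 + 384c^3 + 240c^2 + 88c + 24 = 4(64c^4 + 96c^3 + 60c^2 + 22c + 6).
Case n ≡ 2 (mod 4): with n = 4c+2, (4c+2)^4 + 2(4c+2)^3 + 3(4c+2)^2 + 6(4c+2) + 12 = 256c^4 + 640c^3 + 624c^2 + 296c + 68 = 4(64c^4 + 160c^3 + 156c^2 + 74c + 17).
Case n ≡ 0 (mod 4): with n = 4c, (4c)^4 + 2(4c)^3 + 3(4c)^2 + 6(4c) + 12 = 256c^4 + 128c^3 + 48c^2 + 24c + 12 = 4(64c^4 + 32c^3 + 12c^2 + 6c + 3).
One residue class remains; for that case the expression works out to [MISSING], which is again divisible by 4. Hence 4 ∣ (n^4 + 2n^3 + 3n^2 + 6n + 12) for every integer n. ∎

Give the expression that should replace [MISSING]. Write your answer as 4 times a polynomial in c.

The residues treated are {1, 2, 0}, so the missing case is n ≡ 3 (mod 4); write n = 4c+3.
Then (4c+3)^4 + 2(4c+3)^3 + 3(4c+3)^2 + 6(4c+3) + 12 = 256c^4 + 896c^3 + 1200c^2 + 744c + 192 = 4(64c^4 + 224c^3 + 300c^2 + 186c + 48).

4(64c^4 + 224c^3 + 300c^2 + 186c + 48)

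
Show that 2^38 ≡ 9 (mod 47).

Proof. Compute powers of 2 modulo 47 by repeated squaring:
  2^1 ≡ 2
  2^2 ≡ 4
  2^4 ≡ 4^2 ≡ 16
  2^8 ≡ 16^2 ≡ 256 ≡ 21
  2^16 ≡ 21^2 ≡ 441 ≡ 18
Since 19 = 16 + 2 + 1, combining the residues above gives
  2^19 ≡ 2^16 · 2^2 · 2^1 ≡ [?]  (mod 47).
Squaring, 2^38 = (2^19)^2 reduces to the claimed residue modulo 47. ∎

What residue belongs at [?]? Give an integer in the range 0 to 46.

3

2^16 · 2^2 · 2^1 ≡ 18 · 4 · 2 = 144.
144 mod 47 = 3, so 2^19 ≡ 3 (mod 47).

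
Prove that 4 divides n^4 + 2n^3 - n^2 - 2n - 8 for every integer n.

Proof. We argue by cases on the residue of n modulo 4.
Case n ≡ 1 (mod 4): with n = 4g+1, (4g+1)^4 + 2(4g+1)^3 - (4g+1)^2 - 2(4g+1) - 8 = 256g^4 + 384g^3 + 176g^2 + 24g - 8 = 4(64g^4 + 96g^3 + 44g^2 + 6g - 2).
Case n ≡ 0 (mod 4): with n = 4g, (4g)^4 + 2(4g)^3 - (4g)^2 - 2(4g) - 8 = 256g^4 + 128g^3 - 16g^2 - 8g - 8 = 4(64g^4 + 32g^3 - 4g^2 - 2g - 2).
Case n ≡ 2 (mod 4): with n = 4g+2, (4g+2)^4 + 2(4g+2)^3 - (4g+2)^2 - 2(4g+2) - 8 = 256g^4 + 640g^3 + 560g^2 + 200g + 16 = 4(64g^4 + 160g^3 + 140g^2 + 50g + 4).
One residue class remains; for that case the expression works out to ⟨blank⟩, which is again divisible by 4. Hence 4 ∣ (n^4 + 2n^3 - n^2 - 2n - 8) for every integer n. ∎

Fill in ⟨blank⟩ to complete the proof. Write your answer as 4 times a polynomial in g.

4(64g^4 + 224g^3 + 284g^2 + 154g + 28)

Only n ≡ 3 (mod 4) is unaccounted for. Put n = 4g+3:
(4g+3)^4 + 2(4g+3)^3 - (4g+3)^2 - 2(4g+3) - 8 expands to 256g^4 + 896g^3 + 1136g^2 + 616g + 112,
and factoring out 4 leaves 4(64g^4 + 224g^3 + 284g^2 + 154g + 28).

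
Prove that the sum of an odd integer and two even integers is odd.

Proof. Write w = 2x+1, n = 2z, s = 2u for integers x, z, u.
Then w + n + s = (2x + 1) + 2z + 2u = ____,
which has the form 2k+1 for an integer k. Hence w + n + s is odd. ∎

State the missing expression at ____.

(2x + 1) + 2z + 2u = 2u + 2x + 2z + 1
= 2(u + x + z) + 1.
Since u + x + z is an integer, the sum is of the form 2k+1 for an integer k.

2(u + x + z) + 1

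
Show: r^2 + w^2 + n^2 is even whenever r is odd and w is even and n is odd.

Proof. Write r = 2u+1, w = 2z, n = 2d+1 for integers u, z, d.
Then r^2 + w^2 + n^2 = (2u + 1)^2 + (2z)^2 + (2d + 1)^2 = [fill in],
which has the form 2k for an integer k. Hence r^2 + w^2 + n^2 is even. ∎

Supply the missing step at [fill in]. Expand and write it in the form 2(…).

2(2d^2 + 2d + 2u^2 + 2u + 2z^2 + 1)

Expanding: (2u + 1)^2 + (2z)^2 + (2d + 1)^2 = 4d^2 + 4d + 4u^2 + 4u + 4z^2 + 2.
Every term is even; pulling out the factor of 2 gives 2(2d^2 + 2d + 2u^2 + 2u + 2z^2 + 1).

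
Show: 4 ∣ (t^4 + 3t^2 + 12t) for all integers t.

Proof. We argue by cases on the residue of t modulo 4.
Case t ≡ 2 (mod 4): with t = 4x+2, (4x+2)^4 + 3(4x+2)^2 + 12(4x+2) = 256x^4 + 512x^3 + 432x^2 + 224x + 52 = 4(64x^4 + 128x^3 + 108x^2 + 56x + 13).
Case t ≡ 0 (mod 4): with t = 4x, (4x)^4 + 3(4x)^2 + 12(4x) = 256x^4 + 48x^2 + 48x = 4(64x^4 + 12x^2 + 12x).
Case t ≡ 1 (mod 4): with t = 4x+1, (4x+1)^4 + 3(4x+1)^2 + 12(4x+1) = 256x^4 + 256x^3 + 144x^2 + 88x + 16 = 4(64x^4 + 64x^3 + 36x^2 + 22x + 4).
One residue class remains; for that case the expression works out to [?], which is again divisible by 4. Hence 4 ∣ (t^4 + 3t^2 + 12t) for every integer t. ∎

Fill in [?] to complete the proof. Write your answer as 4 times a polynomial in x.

4(64x^4 + 192x^3 + 228x^2 + 138x + 36)

Only t ≡ 3 (mod 4) is unaccounted for. Put t = 4x+3:
(4x+3)^4 + 3(4x+3)^2 + 12(4x+3) expands to 256x^4 + 768x^3 + 912x^2 + 552x + 144,
and factoring out 4 leaves 4(64x^4 + 192x^3 + 228x^2 + 138x + 36).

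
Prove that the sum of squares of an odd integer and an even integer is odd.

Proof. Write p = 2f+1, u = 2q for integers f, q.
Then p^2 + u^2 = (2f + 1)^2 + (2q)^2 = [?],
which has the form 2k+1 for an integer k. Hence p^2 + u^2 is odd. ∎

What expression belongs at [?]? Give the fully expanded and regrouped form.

(2f + 1)^2 + (2q)^2 = 4f^2 + 4f + 4q^2 + 1
= 2(2f^2 + 2f + 2q^2) + 1.
Since 2f^2 + 2f + 2q^2 is an integer, the sum of squares is of the form 2k+1 for an integer k.

2(2f^2 + 2f + 2q^2) + 1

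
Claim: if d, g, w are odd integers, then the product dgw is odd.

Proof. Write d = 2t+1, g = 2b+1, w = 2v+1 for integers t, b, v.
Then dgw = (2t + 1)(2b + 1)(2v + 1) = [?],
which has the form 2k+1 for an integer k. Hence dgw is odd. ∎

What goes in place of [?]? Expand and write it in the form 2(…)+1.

2(4btv + 2bt + 2bv + b + 2tv + t + v) + 1

(2t + 1)(2b + 1)(2v + 1) = 8btv + 4bt + 4bv + 2b + 4tv + 2t + 2v + 1
= 2(4btv + 2bt + 2bv + b + 2tv + t + v) + 1.
Since 4btv + 2bt + 2bv + b + 2tv + t + v is an integer, the product is of the form 2k+1 for an integer k.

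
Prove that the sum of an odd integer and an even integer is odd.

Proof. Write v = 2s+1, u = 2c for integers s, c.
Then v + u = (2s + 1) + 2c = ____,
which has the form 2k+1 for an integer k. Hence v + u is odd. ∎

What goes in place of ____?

(2s + 1) + 2c = 2c + 2s + 1
= 2(c + s) + 1.
Since c + s is an integer, the sum is of the form 2k+1 for an integer k.

2(c + s) + 1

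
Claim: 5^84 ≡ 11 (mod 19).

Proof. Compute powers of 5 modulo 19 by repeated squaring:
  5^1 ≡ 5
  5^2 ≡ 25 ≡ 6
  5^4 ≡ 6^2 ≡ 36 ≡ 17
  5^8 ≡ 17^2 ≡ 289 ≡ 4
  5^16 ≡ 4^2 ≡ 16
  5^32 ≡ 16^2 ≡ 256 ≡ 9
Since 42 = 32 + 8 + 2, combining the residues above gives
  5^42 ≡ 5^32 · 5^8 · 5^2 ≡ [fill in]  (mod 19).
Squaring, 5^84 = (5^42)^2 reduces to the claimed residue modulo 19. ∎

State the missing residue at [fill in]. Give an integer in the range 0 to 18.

7

5^32 · 5^8 · 5^2 ≡ 9 · 4 · 6 = 216.
216 mod 19 = 7, so 5^42 ≡ 7 (mod 19).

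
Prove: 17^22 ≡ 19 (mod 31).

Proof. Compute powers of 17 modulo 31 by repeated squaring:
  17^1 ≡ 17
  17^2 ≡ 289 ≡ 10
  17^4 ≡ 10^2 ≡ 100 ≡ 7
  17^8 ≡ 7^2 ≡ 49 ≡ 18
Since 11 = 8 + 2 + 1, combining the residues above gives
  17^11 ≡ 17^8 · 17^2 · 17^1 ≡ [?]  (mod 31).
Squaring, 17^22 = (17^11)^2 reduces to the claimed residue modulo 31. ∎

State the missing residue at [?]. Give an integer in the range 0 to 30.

Multiply the listed residues: 18 · 10 · 17 = 180 → 3060.
Reducing modulo 31: 3060 = 98·31 + 22, so 17^11 ≡ 22.

22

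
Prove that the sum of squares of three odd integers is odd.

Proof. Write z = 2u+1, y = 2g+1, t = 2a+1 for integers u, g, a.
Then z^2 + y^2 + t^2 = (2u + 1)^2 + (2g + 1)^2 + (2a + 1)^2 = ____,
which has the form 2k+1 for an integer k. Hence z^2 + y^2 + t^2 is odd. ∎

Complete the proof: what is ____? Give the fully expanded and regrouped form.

2(2a^2 + 2a + 2g^2 + 2g + 2u^2 + 2u + 1) + 1

Expanding: (2u + 1)^2 + (2g + 1)^2 + (2a + 1)^2 = 4a^2 + 4a + 4g^2 + 4g + 4u^2 + 4u + 3.
Every term except the constant is even, so this is 2(2a^2 + 2a + 2g^2 + 2g + 2u^2 + 2u + 1) + 1,
and 2a^2 + 2a + 2g^2 + 2g + 2u^2 + 2u + 1 ∈ ℤ gives the required form.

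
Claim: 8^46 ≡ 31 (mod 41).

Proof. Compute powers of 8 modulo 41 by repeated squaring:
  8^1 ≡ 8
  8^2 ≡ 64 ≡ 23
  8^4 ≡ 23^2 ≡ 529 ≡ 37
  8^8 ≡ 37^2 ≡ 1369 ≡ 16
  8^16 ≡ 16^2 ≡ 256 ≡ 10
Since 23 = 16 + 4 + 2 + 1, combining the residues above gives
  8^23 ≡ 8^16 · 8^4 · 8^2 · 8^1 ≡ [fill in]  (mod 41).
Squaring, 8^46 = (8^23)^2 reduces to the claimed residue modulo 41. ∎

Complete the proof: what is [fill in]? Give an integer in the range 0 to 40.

20

8^16 · 8^4 · 8^2 · 8^1 ≡ 10 · 37 · 23 · 8 = 68080.
68080 mod 41 = 20, so 8^23 ≡ 20 (mod 41).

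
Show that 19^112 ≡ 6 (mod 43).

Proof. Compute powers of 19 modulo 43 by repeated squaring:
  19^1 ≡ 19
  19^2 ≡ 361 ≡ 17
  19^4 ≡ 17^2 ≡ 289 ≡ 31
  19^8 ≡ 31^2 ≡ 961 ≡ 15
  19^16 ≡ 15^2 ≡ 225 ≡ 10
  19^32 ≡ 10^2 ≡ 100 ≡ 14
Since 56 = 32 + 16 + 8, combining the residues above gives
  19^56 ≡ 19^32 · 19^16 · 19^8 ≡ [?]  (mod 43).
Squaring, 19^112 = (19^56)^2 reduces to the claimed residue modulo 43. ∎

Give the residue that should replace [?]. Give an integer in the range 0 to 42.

36

19^32 · 19^16 · 19^8 ≡ 14 · 10 · 15 = 2100.
2100 mod 43 = 36, so 19^56 ≡ 36 (mod 43).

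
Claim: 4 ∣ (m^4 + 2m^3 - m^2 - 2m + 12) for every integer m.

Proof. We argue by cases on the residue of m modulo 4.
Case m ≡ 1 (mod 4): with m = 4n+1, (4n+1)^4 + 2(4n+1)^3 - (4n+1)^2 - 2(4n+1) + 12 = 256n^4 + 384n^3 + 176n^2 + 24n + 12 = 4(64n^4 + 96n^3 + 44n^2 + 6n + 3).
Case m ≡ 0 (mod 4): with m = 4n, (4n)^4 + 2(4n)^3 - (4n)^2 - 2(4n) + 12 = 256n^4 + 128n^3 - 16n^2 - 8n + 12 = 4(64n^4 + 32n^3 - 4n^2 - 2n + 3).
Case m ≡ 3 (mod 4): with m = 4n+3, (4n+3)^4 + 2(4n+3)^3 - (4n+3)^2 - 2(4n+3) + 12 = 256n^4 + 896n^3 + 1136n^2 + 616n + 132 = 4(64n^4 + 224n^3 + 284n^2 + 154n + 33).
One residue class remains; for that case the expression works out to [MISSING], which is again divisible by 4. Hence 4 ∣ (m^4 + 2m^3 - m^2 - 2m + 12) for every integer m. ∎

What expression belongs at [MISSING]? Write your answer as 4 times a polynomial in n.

The residues treated are {1, 0, 3}, so the missing case is m ≡ 2 (mod 4); write m = 4n+2.
Then (4n+2)^4 + 2(4n+2)^3 - (4n+2)^2 - 2(4n+2) + 12 = 256n^4 + 640n^3 + 560n^2 + 200n + 36 = 4(64n^4 + 160n^3 + 140n^2 + 50n + 9).

4(64n^4 + 160n^3 + 140n^2 + 50n + 9)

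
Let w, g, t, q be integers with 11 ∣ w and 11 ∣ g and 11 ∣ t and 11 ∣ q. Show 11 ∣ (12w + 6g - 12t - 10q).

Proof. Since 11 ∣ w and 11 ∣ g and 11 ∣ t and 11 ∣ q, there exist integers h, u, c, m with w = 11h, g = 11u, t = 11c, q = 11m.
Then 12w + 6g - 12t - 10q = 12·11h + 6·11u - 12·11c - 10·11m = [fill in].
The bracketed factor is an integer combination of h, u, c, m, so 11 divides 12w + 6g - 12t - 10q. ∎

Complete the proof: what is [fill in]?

11(-12c + 12h - 10m + 6u)

Each term has a factor of 11: 12·11h + 6·11u - 12·11c - 10·11m = 11·(-12c + 12h - 10m + 6u).
Since -12c + 12h - 10m + 6u is an integer, 11 ∣ (12w + 6g - 12t - 10q).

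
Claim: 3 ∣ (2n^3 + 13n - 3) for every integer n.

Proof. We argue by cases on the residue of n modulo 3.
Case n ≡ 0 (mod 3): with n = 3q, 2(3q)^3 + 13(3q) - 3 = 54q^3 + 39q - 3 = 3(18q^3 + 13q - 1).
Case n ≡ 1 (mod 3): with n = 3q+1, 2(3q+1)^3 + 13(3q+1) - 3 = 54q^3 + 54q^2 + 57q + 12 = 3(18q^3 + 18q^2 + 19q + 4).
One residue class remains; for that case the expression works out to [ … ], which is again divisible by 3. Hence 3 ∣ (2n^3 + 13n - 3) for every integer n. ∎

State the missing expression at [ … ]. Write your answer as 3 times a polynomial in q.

3(18q^3 + 36q^2 + 37q + 13)

Only n ≡ 2 (mod 3) is unaccounted for. Put n = 3q+2:
2(3q+2)^3 + 13(3q+2) - 3 expands to 54q^3 + 108q^2 + 111q + 39,
and factoring out 3 leaves 3(18q^3 + 36q^2 + 37q + 13).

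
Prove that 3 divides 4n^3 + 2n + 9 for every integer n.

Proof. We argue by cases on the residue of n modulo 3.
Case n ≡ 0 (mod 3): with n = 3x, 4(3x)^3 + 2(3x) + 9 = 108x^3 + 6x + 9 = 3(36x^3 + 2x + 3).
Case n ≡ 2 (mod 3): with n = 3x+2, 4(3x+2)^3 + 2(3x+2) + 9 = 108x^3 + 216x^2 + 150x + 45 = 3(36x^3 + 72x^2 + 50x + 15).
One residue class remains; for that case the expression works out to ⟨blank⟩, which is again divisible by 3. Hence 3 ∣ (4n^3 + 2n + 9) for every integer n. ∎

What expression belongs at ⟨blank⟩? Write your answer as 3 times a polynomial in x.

3(36x^3 + 36x^2 + 14x + 5)

The residues treated are {0, 2}, so the missing case is n ≡ 1 (mod 3); write n = 3x+1.
Then 4(3x+1)^3 + 2(3x+1) + 9 = 108x^3 + 108x^2 + 42x + 15 = 3(36x^3 + 36x^2 + 14x + 5).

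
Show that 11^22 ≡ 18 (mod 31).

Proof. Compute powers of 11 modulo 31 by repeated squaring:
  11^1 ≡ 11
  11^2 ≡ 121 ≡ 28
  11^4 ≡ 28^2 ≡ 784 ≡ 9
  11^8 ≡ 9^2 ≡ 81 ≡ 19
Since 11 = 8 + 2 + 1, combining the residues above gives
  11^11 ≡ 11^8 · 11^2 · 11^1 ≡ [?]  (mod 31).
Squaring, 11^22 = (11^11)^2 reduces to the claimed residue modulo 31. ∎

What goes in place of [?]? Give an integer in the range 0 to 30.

11^8 · 11^2 · 11^1 ≡ 19 · 28 · 11 = 5852.
5852 mod 31 = 24, so 11^11 ≡ 24 (mod 31).

24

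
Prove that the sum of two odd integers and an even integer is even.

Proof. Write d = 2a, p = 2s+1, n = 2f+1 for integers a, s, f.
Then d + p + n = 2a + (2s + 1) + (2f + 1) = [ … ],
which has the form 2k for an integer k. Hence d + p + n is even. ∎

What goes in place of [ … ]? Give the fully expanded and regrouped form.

2a + (2s + 1) + (2f + 1) = 2a + 2f + 2s + 2
= 2(a + f + s + 1).
Since a + f + s + 1 is an integer, the sum is of the form 2k for an integer k.

2(a + f + s + 1)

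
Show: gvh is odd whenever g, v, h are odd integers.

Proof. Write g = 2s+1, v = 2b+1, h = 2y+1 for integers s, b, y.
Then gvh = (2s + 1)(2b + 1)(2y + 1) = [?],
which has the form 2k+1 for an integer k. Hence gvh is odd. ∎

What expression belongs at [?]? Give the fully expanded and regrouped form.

Expanding: (2s + 1)(2b + 1)(2y + 1) = 8bsy + 4bs + 4by + 2b + 4sy + 2s + 2y + 1.
Every term except the constant is even, so this is 2(4bsy + 2bs + 2by + b + 2sy + s + y) + 1,
and 4bsy + 2bs + 2by + b + 2sy + s + y ∈ ℤ gives the required form.

2(4bsy + 2bs + 2by + b + 2sy + s + y) + 1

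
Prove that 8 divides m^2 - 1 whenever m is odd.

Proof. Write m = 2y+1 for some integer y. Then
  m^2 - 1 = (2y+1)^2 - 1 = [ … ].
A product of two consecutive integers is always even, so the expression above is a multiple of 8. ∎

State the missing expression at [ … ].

(2y+1)^2 - 1 = 4y^2 + 4y + 1 - 1 = 4y^2 + 4y = 4y(y+1).
Since y and y+1 are consecutive, y(y+1) is even, and 4·(even) is a multiple of 8.

4y(y + 1)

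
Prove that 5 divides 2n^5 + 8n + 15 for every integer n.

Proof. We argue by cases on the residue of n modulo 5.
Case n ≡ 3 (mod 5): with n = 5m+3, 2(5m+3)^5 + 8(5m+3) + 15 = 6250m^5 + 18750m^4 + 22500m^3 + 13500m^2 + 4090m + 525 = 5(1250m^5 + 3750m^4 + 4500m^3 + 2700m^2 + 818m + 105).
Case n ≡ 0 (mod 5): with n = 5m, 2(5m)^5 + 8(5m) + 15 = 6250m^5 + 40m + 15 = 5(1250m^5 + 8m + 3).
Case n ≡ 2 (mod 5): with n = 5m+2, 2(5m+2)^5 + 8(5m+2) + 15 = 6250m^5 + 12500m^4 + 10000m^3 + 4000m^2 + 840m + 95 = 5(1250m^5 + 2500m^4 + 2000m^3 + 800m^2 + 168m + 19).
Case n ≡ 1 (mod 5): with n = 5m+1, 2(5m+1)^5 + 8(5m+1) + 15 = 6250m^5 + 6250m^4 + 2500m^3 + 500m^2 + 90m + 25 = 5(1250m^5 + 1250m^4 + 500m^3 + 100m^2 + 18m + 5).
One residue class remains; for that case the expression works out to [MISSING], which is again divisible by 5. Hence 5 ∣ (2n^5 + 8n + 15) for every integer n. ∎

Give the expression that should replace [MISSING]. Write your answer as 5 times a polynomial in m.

The residues treated are {3, 0, 2, 1}, so the missing case is n ≡ 4 (mod 5); write n = 5m+4.
Then 2(5m+4)^5 + 8(5m+4) + 15 = 6250m^5 + 25000m^4 + 40000m^3 + 32000m^2 + 12840m + 2095 = 5(1250m^5 + 5000m^4 + 8000m^3 + 6400m^2 + 2568m + 419).

5(1250m^5 + 5000m^4 + 8000m^3 + 6400m^2 + 2568m + 419)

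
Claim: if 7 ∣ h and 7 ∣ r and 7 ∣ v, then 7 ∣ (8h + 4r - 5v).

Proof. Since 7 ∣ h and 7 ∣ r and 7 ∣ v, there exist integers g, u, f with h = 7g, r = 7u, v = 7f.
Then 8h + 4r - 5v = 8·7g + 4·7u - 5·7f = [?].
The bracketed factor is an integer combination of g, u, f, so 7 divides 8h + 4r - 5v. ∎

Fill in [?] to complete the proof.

Each term has a factor of 7: 8·7g + 4·7u - 5·7f = 7·(-5f + 8g + 4u).
Since -5f + 8g + 4u is an integer, 7 ∣ (8h + 4r - 5v).

7(-5f + 8g + 4u)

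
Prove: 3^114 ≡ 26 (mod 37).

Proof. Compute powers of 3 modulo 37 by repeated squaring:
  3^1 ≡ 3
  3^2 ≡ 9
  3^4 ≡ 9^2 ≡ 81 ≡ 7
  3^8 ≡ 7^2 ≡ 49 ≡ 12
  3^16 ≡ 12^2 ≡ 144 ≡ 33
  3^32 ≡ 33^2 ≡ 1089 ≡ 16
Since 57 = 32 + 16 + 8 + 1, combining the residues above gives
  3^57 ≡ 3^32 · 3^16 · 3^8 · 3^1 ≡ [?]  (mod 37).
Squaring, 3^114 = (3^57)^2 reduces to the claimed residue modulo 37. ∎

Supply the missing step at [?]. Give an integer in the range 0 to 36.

27

Multiply the listed residues: 16 · 33 · 12 · 3 = 528 → 6336 → 19008.
Reducing modulo 37: 19008 = 513·37 + 27, so 3^57 ≡ 27.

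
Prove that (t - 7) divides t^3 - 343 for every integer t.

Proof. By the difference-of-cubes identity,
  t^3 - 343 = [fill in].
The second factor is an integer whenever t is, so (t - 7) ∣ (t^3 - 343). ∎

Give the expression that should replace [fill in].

(t - 7)(t^2 + 7t + 49)

a^3 - b^3 = (a - b)(a^2 + ab + b^2). With a = t, b = 7:
t^3 - 343 = (t - 7)(t^2 + 7t + 49).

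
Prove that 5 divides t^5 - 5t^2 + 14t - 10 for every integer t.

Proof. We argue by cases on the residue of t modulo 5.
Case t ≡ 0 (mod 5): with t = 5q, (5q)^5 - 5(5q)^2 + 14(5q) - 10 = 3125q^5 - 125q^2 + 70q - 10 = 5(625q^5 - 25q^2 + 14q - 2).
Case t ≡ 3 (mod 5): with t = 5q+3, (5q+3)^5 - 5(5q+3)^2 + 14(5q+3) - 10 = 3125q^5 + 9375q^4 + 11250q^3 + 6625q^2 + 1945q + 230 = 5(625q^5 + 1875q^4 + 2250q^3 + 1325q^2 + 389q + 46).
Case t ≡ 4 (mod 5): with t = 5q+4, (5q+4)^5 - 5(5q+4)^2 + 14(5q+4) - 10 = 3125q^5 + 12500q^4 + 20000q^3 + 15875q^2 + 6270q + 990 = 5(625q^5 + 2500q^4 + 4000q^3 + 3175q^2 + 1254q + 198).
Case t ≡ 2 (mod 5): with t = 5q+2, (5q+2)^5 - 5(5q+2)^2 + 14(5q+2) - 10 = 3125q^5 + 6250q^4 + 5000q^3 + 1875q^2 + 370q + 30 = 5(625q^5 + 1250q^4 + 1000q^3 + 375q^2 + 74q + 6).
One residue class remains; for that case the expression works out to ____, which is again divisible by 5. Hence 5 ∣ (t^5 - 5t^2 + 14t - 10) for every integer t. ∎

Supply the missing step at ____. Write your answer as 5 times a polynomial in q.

Only t ≡ 1 (mod 5) is unaccounted for. Put t = 5q+1:
(5q+1)^5 - 5(5q+1)^2 + 14(5q+1) - 10 expands to 3125q^5 + 3125q^4 + 1250q^3 + 125q^2 + 45q,
and factoring out 5 leaves 5(625q^5 + 625q^4 + 250q^3 + 25q^2 + 9q).

5(625q^5 + 625q^4 + 250q^3 + 25q^2 + 9q)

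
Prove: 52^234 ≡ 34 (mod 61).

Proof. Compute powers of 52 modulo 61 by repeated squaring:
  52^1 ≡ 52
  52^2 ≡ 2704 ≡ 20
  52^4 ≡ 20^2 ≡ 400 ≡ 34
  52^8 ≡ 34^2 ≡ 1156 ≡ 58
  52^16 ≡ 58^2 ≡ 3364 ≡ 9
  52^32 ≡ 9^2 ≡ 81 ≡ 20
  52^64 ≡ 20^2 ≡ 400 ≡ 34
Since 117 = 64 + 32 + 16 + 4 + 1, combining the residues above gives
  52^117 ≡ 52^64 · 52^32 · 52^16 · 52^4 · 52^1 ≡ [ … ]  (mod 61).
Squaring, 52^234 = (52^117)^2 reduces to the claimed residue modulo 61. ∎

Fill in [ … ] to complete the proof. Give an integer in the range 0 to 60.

41

Multiply the listed residues: 34 · 20 · 9 · 34 · 52 = 680 → 6120 → 208080 → 10820160.
Reducing modulo 61: 10820160 = 177379·61 + 41, so 52^117 ≡ 41.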